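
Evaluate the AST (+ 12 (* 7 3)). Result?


Evaluate inner: (* 7 3) = 21
Evaluate root: (+ 12 21) = 33
Result: 33


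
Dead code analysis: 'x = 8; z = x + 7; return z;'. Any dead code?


x is read by z's definition; z is returned
No dead code


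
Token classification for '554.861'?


Pattern: digits with a decimal point
Type: FLOAT_LITERAL


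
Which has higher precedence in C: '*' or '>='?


'*' is multiplicative (level 10); '>=' is relational (level 7)
Higher level binds tighter
'*' has higher precedence than '>='


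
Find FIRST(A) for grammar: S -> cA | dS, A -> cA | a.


Per alternative of A: FIRST(cA) = {c}; FIRST(a) = {a}
FIRST(A) = {a, c}


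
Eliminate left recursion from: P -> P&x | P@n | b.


Left-recursive alternatives: P&x, P@n; non-recursive: b
Introduce P': P -> bP', P' -> &xP' | @nP' | ε


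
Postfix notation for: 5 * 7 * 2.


Left to right (same or higher precedence on left)
Postfix: 5 7 * 2 *


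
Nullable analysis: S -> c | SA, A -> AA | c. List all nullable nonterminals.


A nonterminal is nullable iff some alternative derives ε (directly, or every symbol in it is nullable)
Nullable: {}


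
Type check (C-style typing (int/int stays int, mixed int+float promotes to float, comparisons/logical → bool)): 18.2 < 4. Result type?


Operand types: float < int
Rule: comparison yields bool
Result type: bool


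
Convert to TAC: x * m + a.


Break into single-operator statements:
t1 = x * m
t2 = t1 + a


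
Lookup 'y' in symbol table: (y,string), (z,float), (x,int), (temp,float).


Lookup 'y' → type string


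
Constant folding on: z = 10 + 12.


10 + 12 = 22 at compile time
Optimized: z = 22


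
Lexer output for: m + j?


Scan left to right, longest-match per lexeme
Tokens: ID(m), OP(+), ID(j)


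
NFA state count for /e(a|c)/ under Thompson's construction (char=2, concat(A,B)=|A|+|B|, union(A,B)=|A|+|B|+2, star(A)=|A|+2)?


Syntax tree has 3 char leaf(s), 1 union(s), 0 star(s)
chars contribute 3×2 = 6; each union adds +2; each star adds +2
Total: 6 + 2 + 0 = 8 states


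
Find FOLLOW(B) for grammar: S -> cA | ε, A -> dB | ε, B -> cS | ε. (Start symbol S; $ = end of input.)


$ ∈ FOLLOW(S). For each A -> αBβ: add FIRST(β)\{ε} to FOLLOW(B); if β nullable, add FOLLOW(A).
FOLLOW(B) = {$}


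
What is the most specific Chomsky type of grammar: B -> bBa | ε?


Single nonterminal LHS, but b^n a^n is not regular
Classification: Type 2 (Context-Free)


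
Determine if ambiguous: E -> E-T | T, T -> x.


precedence layered via separate nonterminal T: deterministic
Unambiguous


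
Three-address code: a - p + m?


Break into single-operator statements:
t1 = a - p
t2 = t1 + m


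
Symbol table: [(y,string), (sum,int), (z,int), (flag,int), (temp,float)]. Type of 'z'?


Lookup 'z' → type int


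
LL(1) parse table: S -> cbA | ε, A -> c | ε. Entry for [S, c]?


For [S, c]: 'c' ∈ FIRST(cbA)
Entry: S -> cbA


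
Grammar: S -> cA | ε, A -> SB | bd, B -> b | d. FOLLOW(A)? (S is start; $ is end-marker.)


$ ∈ FOLLOW(S). For each A -> αBβ: add FIRST(β)\{ε} to FOLLOW(B); if β nullable, add FOLLOW(A).
FOLLOW(A) = {$, b, d}


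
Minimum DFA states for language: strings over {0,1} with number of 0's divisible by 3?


Track (count of 0) mod 3: states 0..2, accept at 0
Minimal DFA: 3 states


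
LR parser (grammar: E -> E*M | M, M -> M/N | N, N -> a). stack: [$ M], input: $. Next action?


lookahead ∉ {/} so M won't extend; reduce E -> M
Action: reduce (E -> M)


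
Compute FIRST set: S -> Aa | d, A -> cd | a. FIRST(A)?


Per alternative of A: FIRST(cd) = {c}; FIRST(a) = {a}
FIRST(A) = {a, c}


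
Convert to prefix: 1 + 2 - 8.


left-to-right (same/higher precedence on left): tree is (- (+ 1 2) 8)
Prefix: - + 1 2 8


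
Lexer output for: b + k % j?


Scan left to right, longest-match per lexeme
Tokens: ID(b), OP(+), ID(k), OP(%), ID(j)


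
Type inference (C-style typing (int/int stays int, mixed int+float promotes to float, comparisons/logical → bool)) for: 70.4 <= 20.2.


Operand types: float <= float
Rule: comparison yields bool
Result type: bool


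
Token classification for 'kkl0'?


Pattern: letter/underscore followed by alphanumerics, not a keyword
Type: IDENTIFIER


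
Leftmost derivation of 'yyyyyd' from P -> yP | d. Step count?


Derivation: P => yP => yyP => yyyP => yyyyP => yyyyyP => yyyyyd
Steps: 6


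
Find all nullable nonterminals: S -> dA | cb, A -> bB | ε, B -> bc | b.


A nonterminal is nullable iff some alternative derives ε (directly, or every symbol in it is nullable)
Nullable: {A}


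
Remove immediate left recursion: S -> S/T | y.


Left-recursive alternatives: S/T; non-recursive: y
Introduce S': S -> yS', S' -> /TS' | ε


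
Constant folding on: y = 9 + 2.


9 + 2 = 11 at compile time
Optimized: y = 11


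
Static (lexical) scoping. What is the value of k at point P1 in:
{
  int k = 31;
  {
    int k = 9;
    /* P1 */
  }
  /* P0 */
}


k declared in the same block as P1
k = 9


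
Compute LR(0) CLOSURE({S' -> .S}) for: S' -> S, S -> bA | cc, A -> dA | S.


Start: S' -> .S
For each item with dot before a nonterminal B, add B -> .γ for every B-production
Closure: [S' -> .S, S -> .bA, S -> .cc]


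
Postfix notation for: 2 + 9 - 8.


Left to right (same or higher precedence on left)
Postfix: 2 9 + 8 -


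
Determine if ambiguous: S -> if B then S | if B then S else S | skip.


dangling else: 'if B then if B then skip else skip' parses two ways
Ambiguous


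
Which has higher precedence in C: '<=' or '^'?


'<=' is relational (level 7); '^' is bitwise XOR (level 4)
Higher level binds tighter
'<=' has higher precedence than '^'


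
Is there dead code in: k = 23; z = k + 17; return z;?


k is read by z's definition; z is returned
No dead code


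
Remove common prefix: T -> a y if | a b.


Common prefix: 'a'
Factored: T -> a T', T' -> y if | b


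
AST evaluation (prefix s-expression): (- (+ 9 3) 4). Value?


Evaluate inner: (+ 9 3) = 12
Evaluate root: (- 12 4) = 8
Result: 8


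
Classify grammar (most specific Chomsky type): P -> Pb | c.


Left-linear: every RHS is a terminal or one nonterminal followed by a terminal
Classification: Type 3 (Regular)


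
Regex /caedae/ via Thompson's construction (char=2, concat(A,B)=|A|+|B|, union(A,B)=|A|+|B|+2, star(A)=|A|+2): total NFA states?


Syntax tree has 6 char leaf(s), 0 union(s), 0 star(s)
chars contribute 6×2 = 12; each union adds +2; each star adds +2
Total: 12 + 0 + 0 = 12 states


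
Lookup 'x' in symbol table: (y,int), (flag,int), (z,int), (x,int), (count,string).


Lookup 'x' → type int


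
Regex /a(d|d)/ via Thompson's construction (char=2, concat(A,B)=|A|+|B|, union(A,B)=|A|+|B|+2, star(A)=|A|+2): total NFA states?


Syntax tree has 3 char leaf(s), 1 union(s), 0 star(s)
chars contribute 3×2 = 6; each union adds +2; each star adds +2
Total: 6 + 2 + 0 = 8 states


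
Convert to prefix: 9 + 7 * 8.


'*' binds tighter: tree is (+ 9 (* 7 8))
Prefix: + 9 * 7 8


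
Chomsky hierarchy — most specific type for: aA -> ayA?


LHS has context (more than one symbol) and |LHS| ≤ |RHS|
Classification: Type 1 (Context-Sensitive)


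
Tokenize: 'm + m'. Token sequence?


Scan left to right, longest-match per lexeme
Tokens: ID(m), OP(+), ID(m)


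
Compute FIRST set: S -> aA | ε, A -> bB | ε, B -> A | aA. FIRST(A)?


Per alternative of A: FIRST(bB) = {b}; FIRST(ε) = {ε}
FIRST(A) = {b, ε}


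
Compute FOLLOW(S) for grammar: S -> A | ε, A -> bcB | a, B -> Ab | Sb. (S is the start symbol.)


$ ∈ FOLLOW(S). For each A -> αBβ: add FIRST(β)\{ε} to FOLLOW(B); if β nullable, add FOLLOW(A).
FOLLOW(S) = {$, b}


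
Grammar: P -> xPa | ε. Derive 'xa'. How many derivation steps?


Derivation: P => xPa => xa
Steps: 2


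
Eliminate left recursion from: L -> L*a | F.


Left-recursive alternatives: L*a; non-recursive: F
Introduce L': L -> FL', L' -> *aL' | ε


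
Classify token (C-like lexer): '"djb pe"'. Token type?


Pattern: double-quoted sequence
Type: STRING_LITERAL


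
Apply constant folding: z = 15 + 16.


15 + 16 = 31 at compile time
Optimized: z = 31


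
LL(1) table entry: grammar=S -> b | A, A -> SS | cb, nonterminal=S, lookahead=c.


For [S, c]: 'c' ∈ FIRST(A)
Entry: S -> A


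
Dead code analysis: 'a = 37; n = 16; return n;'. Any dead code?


a is assigned but never read
Dead: 'a = 37'


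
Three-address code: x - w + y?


Break into single-operator statements:
t1 = x - w
t2 = t1 + y


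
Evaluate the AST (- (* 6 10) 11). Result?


Evaluate inner: (* 6 10) = 60
Evaluate root: (- 60 11) = 49
Result: 49


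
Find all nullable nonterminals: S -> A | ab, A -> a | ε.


A nonterminal is nullable iff some alternative derives ε (directly, or every symbol in it is nullable)
Nullable: {A, S}


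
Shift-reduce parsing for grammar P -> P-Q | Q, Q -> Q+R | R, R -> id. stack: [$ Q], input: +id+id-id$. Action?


shift '+' to continue Q -> Q+R
Action: shift


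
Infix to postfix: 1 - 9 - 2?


Left to right (same or higher precedence on left)
Postfix: 1 9 - 2 -


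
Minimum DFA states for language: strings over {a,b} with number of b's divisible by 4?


Track (count of b) mod 4: states 0..3, accept at 0
Minimal DFA: 4 states


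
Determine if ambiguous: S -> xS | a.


right-linear, alternatives start with distinct terminals 'x' vs 'a': unique leftmost derivation
Unambiguous


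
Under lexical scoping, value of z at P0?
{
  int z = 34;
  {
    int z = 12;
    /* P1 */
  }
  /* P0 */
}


z declared in the same block as P0
z = 34


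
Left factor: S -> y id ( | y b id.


Common prefix: 'y'
Factored: S -> y S', S' -> id ( | b id


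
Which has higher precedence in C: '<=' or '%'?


'%' is multiplicative (level 10); '<=' is relational (level 7)
Higher level binds tighter
'%' has higher precedence than '<='


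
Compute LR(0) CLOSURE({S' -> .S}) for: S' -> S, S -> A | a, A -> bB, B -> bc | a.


Start: S' -> .S
For each item with dot before a nonterminal B, add B -> .γ for every B-production
Closure: [S' -> .S, S -> .A, S -> .a, A -> .bB]


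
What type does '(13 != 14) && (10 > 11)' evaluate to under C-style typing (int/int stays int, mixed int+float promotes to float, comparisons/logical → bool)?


Operand types: bool && bool
Rule: logical operators take bool operands and yield bool
Result type: bool


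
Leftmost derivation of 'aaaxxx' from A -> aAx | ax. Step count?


Derivation: A => aAx => aaAxx => aaaxxx
Steps: 3


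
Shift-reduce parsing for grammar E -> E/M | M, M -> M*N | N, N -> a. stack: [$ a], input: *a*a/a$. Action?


'a' on top is the handle for N -> a
Action: reduce (N -> a)


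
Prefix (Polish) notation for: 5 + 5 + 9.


left-to-right (same/higher precedence on left): tree is (+ (+ 5 5) 9)
Prefix: + + 5 5 9


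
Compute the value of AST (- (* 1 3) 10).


Evaluate inner: (* 1 3) = 3
Evaluate root: (- 3 10) = -7
Result: -7


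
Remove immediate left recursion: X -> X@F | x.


Left-recursive alternatives: X@F; non-recursive: x
Introduce X': X -> xX', X' -> @FX' | ε


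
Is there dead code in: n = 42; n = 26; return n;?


first assignment to n is overwritten before any read
Dead: 'n = 42'


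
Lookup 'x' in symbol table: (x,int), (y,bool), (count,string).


Lookup 'x' → type int


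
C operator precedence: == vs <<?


'<<' is shift (level 8); '==' is equality (level 6)
Higher level binds tighter
'<<' has higher precedence than '=='


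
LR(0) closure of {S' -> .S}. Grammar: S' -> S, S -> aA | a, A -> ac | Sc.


Start: S' -> .S
For each item with dot before a nonterminal B, add B -> .γ for every B-production
Closure: [S' -> .S, S -> .aA, S -> .a]


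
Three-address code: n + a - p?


Break into single-operator statements:
t1 = n + a
t2 = t1 - p


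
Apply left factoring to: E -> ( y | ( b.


Common prefix: '('
Factored: E -> ( E', E' -> y | b


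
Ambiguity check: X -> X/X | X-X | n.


'n/n-n' has two parse trees (no precedence encoded between / and -)
Ambiguous


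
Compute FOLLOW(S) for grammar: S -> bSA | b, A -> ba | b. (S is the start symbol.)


$ ∈ FOLLOW(S). For each A -> αBβ: add FIRST(β)\{ε} to FOLLOW(B); if β nullable, add FOLLOW(A).
FOLLOW(S) = {$, b}


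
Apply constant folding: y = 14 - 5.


14 - 5 = 9 at compile time
Optimized: y = 9


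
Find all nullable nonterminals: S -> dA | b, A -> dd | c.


A nonterminal is nullable iff some alternative derives ε (directly, or every symbol in it is nullable)
Nullable: {}


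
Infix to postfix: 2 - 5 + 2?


Left to right (same or higher precedence on left)
Postfix: 2 5 - 2 +


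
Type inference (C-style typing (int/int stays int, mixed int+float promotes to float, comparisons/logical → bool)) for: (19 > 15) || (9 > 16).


Operand types: bool || bool
Rule: logical operators take bool operands and yield bool
Result type: bool


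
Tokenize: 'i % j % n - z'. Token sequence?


Scan left to right, longest-match per lexeme
Tokens: ID(i), OP(%), ID(j), OP(%), ID(n), OP(-), ID(z)


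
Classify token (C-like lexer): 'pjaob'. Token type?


Pattern: letter/underscore followed by alphanumerics, not a keyword
Type: IDENTIFIER


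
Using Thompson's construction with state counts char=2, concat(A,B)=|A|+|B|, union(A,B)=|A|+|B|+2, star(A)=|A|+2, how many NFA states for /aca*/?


Syntax tree has 3 char leaf(s), 0 union(s), 1 star(s)
chars contribute 3×2 = 6; each union adds +2; each star adds +2
Total: 6 + 0 + 2 = 8 states


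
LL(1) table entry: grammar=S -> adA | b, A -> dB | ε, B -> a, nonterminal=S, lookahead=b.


For [S, b]: 'b' ∈ FIRST(b)
Entry: S -> b


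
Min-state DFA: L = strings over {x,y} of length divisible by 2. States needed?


Track length mod 2: states 0..1, accept at 0
Minimal DFA: 2 states


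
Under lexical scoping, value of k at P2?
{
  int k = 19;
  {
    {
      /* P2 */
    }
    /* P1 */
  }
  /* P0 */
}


P2's block does not declare k; resolves to the enclosing declaration at depth 0
k = 19


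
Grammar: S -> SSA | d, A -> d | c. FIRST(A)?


Per alternative of A: FIRST(d) = {d}; FIRST(c) = {c}
FIRST(A) = {c, d}


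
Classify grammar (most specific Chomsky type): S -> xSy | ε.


Single nonterminal LHS, but x^n y^n is not regular
Classification: Type 2 (Context-Free)


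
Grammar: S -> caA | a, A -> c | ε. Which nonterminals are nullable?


A nonterminal is nullable iff some alternative derives ε (directly, or every symbol in it is nullable)
Nullable: {A}


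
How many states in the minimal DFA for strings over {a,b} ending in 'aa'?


Track the longest suffix of input matching a prefix of 'aa': 3 classes (prefixes of length 0..2)
Minimal DFA: 3 states


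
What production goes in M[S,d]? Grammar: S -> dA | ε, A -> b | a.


For [S, d]: 'd' ∈ FIRST(dA)
Entry: S -> dA


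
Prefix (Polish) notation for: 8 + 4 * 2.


'*' binds tighter: tree is (+ 8 (* 4 2))
Prefix: + 8 * 4 2


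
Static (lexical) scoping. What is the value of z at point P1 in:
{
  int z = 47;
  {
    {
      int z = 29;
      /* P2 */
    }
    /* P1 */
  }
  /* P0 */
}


P1's block does not declare z; resolves to the enclosing declaration at depth 0
z = 47


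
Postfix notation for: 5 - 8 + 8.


Left to right (same or higher precedence on left)
Postfix: 5 8 - 8 +


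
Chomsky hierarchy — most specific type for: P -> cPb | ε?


Single nonterminal LHS, but c^n b^n is not regular
Classification: Type 2 (Context-Free)


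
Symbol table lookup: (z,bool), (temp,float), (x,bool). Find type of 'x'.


Lookup 'x' → type bool


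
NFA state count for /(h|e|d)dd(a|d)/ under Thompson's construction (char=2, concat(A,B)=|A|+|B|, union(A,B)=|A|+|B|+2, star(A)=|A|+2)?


Syntax tree has 7 char leaf(s), 3 union(s), 0 star(s)
chars contribute 7×2 = 14; each union adds +2; each star adds +2
Total: 14 + 6 + 0 = 20 states


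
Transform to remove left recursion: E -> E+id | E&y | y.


Left-recursive alternatives: E+id, E&y; non-recursive: y
Introduce E': E -> yE', E' -> +idE' | &yE' | ε


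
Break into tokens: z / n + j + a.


Scan left to right, longest-match per lexeme
Tokens: ID(z), OP(/), ID(n), OP(+), ID(j), OP(+), ID(a)


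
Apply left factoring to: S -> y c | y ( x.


Common prefix: 'y'
Factored: S -> y S', S' -> c | ( x


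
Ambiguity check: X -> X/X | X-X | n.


'n/n-n' has two parse trees (no precedence encoded between / and -)
Ambiguous


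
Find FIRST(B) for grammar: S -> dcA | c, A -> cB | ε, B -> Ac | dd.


Per alternative of B: FIRST(Ac) = {c}; FIRST(dd) = {d}
FIRST(B) = {c, d}


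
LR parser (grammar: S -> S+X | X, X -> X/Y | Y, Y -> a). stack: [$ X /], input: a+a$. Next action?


no handle; shift 'a'
Action: shift


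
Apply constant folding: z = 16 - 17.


16 - 17 = -1 at compile time
Optimized: z = -1


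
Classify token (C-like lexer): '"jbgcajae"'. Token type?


Pattern: double-quoted sequence
Type: STRING_LITERAL


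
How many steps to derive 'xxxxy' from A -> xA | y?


Derivation: A => xA => xxA => xxxA => xxxxA => xxxxy
Steps: 5


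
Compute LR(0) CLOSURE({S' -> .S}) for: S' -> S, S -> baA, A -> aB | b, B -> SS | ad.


Start: S' -> .S
For each item with dot before a nonterminal B, add B -> .γ for every B-production
Closure: [S' -> .S, S -> .baA]


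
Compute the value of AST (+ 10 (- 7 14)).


Evaluate inner: (- 7 14) = -7
Evaluate root: (+ 10 -7) = 3
Result: 3


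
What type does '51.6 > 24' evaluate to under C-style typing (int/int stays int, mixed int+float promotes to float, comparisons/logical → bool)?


Operand types: float > int
Rule: comparison yields bool
Result type: bool


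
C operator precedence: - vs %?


'%' is multiplicative (level 10); '-' is additive (level 9)
Higher level binds tighter
'%' has higher precedence than '-'


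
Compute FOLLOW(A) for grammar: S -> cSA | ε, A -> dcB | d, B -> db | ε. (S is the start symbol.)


$ ∈ FOLLOW(S). For each A -> αBβ: add FIRST(β)\{ε} to FOLLOW(B); if β nullable, add FOLLOW(A).
FOLLOW(A) = {$, d}


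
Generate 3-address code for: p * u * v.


Break into single-operator statements:
t1 = p * u
t2 = t1 * v


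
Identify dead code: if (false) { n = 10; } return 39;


condition is constant false, so the whole block is unreachable
Dead: 'if (false) { n = 10; }'


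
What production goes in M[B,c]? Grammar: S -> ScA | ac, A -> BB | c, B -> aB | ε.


For [B, c]: ε is nullable and 'c' ∈ FOLLOW(B)
Entry: B -> ε


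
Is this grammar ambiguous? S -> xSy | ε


balanced x^n…y^n: each string has a unique parse
Unambiguous


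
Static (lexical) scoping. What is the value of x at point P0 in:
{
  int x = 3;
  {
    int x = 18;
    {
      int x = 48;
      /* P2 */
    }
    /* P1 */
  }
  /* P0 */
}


x declared in the same block as P0
x = 3


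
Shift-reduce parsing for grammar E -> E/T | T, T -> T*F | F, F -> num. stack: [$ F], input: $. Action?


'F' (not preceded by T*) is the handle for T -> F
Action: reduce (T -> F)


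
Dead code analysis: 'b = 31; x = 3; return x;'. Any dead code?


b is assigned but never read
Dead: 'b = 31'


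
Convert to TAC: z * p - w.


Break into single-operator statements:
t1 = z * p
t2 = t1 - w


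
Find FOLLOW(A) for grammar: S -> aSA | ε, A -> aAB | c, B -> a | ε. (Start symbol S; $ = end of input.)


$ ∈ FOLLOW(S). For each A -> αBβ: add FIRST(β)\{ε} to FOLLOW(B); if β nullable, add FOLLOW(A).
FOLLOW(A) = {$, a, c}


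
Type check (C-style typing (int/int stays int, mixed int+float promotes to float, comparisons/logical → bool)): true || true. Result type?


Operand types: bool || bool
Rule: logical operators take bool operands and yield bool
Result type: bool


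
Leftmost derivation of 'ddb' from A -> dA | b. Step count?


Derivation: A => dA => ddA => ddb
Steps: 3


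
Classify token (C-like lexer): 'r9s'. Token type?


Pattern: letter/underscore followed by alphanumerics, not a keyword
Type: IDENTIFIER


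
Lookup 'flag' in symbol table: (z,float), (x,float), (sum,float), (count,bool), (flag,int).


Lookup 'flag' → type int


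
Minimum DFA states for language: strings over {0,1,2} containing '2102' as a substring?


KMP-style automaton: 4 progress states + 1 absorbing accept = 5
Minimal DFA: 5 states


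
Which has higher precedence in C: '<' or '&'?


'<' is relational (level 7); '&' is bitwise AND (level 5)
Higher level binds tighter
'<' has higher precedence than '&'


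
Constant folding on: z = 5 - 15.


5 - 15 = -10 at compile time
Optimized: z = -10


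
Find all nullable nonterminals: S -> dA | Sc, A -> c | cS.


A nonterminal is nullable iff some alternative derives ε (directly, or every symbol in it is nullable)
Nullable: {}


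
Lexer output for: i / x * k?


Scan left to right, longest-match per lexeme
Tokens: ID(i), OP(/), ID(x), OP(*), ID(k)


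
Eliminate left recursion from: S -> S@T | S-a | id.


Left-recursive alternatives: S@T, S-a; non-recursive: id
Introduce S': S -> idS', S' -> @TS' | -aS' | ε


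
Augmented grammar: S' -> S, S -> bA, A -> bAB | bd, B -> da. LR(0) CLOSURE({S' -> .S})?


Start: S' -> .S
For each item with dot before a nonterminal B, add B -> .γ for every B-production
Closure: [S' -> .S, S -> .bA]


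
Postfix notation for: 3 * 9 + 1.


Left to right (same or higher precedence on left)
Postfix: 3 9 * 1 +


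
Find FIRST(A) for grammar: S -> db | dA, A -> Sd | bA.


Per alternative of A: FIRST(Sd) = {d}; FIRST(bA) = {b}
FIRST(A) = {b, d}


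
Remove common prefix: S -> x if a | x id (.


Common prefix: 'x'
Factored: S -> x S', S' -> if a | id (


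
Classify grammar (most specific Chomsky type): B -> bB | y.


Right-linear: every RHS is a terminal or a terminal followed by one nonterminal
Classification: Type 3 (Regular)


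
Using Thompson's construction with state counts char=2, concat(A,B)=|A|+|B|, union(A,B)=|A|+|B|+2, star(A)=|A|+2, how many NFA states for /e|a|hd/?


Syntax tree has 4 char leaf(s), 2 union(s), 0 star(s)
chars contribute 4×2 = 8; each union adds +2; each star adds +2
Total: 8 + 4 + 0 = 12 states


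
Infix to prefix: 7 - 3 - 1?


left-to-right (same/higher precedence on left): tree is (- (- 7 3) 1)
Prefix: - - 7 3 1


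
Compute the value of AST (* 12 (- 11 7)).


Evaluate inner: (- 11 7) = 4
Evaluate root: (* 12 4) = 48
Result: 48


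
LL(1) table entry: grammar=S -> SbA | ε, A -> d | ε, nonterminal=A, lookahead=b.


For [A, b]: ε is nullable and 'b' ∈ FOLLOW(A)
Entry: A -> ε


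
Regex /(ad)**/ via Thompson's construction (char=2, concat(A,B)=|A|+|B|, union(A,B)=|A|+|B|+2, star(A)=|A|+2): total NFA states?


Syntax tree has 2 char leaf(s), 0 union(s), 2 star(s)
chars contribute 2×2 = 4; each union adds +2; each star adds +2
Total: 4 + 0 + 4 = 8 states


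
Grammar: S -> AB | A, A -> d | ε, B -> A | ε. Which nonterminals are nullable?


A nonterminal is nullable iff some alternative derives ε (directly, or every symbol in it is nullable)
Nullable: {A, B, S}


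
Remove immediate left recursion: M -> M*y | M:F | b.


Left-recursive alternatives: M*y, M:F; non-recursive: b
Introduce M': M -> bM', M' -> *yM' | :FM' | ε


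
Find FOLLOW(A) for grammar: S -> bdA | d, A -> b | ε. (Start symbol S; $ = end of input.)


$ ∈ FOLLOW(S). For each A -> αBβ: add FIRST(β)\{ε} to FOLLOW(B); if β nullable, add FOLLOW(A).
FOLLOW(A) = {$}


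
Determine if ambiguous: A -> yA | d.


right-linear, alternatives start with distinct terminals 'y' vs 'd': unique leftmost derivation
Unambiguous


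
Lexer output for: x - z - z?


Scan left to right, longest-match per lexeme
Tokens: ID(x), OP(-), ID(z), OP(-), ID(z)


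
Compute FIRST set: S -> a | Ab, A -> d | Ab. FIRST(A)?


Per alternative of A: FIRST(d) = {d}; FIRST(Ab) = {d}
FIRST(A) = {d}


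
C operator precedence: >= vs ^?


'>=' is relational (level 7); '^' is bitwise XOR (level 4)
Higher level binds tighter
'>=' has higher precedence than '^'


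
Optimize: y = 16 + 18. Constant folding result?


16 + 18 = 34 at compile time
Optimized: y = 34


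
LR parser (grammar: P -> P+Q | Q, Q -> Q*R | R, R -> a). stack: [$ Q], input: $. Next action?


lookahead ∉ {*} so Q won't extend; reduce P -> Q
Action: reduce (P -> Q)


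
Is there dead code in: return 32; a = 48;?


statement follows a return and is unreachable
Dead: 'a = 48'


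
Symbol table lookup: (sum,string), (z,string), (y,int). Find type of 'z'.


Lookup 'z' → type string


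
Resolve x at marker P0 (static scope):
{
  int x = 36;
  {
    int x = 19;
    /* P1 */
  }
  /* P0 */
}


x declared in the same block as P0
x = 36


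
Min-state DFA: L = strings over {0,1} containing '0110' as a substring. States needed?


KMP-style automaton: 4 progress states + 1 absorbing accept = 5
Minimal DFA: 5 states


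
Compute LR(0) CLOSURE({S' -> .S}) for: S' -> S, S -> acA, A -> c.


Start: S' -> .S
For each item with dot before a nonterminal B, add B -> .γ for every B-production
Closure: [S' -> .S, S -> .acA]


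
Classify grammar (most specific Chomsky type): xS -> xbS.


LHS has context (more than one symbol) and |LHS| ≤ |RHS|
Classification: Type 1 (Context-Sensitive)


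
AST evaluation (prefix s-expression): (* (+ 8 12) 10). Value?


Evaluate inner: (+ 8 12) = 20
Evaluate root: (* 20 10) = 200
Result: 200


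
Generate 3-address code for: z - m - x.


Break into single-operator statements:
t1 = z - m
t2 = t1 - x


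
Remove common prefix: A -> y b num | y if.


Common prefix: 'y'
Factored: A -> y A', A' -> b num | if


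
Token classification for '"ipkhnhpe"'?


Pattern: double-quoted sequence
Type: STRING_LITERAL


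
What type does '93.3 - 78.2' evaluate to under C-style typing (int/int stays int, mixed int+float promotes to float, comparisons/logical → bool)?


Operand types: float - float
Rule: mixed int/float promotes to float; int/int stays int
Result type: float


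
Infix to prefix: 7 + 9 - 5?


left-to-right (same/higher precedence on left): tree is (- (+ 7 9) 5)
Prefix: - + 7 9 5


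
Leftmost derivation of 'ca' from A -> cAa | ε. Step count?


Derivation: A => cAa => ca
Steps: 2


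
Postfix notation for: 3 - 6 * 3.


* has higher precedence, evaluate 6*3 first
Postfix: 3 6 3 * -


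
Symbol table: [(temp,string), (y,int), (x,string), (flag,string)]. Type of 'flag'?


Lookup 'flag' → type string


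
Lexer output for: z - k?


Scan left to right, longest-match per lexeme
Tokens: ID(z), OP(-), ID(k)


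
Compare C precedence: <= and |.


'<=' is relational (level 7); '|' is bitwise OR (level 3)
Higher level binds tighter
'<=' has higher precedence than '|'


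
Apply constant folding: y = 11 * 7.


11 * 7 = 77 at compile time
Optimized: y = 77


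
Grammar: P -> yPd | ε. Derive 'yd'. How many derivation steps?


Derivation: P => yPd => yd
Steps: 2


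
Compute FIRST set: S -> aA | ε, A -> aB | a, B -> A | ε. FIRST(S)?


Per alternative of S: FIRST(aA) = {a}; FIRST(ε) = {ε}
FIRST(S) = {a, ε}


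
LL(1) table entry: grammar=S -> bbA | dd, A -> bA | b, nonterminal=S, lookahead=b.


For [S, b]: 'b' ∈ FIRST(bbA)
Entry: S -> bbA


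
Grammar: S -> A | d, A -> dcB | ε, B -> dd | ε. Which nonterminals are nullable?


A nonterminal is nullable iff some alternative derives ε (directly, or every symbol in it is nullable)
Nullable: {A, B, S}


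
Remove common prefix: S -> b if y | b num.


Common prefix: 'b'
Factored: S -> b S', S' -> if y | num


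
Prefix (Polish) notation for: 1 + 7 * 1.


'*' binds tighter: tree is (+ 1 (* 7 1))
Prefix: + 1 * 7 1


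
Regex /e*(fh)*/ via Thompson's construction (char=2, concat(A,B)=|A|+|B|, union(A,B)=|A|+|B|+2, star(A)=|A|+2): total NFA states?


Syntax tree has 3 char leaf(s), 0 union(s), 2 star(s)
chars contribute 3×2 = 6; each union adds +2; each star adds +2
Total: 6 + 0 + 4 = 10 states


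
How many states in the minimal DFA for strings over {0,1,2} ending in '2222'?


Track the longest suffix of input matching a prefix of '2222': 5 classes (prefixes of length 0..4)
Minimal DFA: 5 states


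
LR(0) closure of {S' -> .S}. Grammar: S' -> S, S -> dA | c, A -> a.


Start: S' -> .S
For each item with dot before a nonterminal B, add B -> .γ for every B-production
Closure: [S' -> .S, S -> .dA, S -> .c]


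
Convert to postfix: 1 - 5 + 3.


Left to right (same or higher precedence on left)
Postfix: 1 5 - 3 +


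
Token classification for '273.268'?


Pattern: digits with a decimal point
Type: FLOAT_LITERAL


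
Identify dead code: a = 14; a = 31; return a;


first assignment to a is overwritten before any read
Dead: 'a = 14'


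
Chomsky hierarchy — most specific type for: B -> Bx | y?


Left-linear: every RHS is a terminal or one nonterminal followed by a terminal
Classification: Type 3 (Regular)


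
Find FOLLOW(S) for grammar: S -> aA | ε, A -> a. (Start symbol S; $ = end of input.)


$ ∈ FOLLOW(S). For each A -> αBβ: add FIRST(β)\{ε} to FOLLOW(B); if β nullable, add FOLLOW(A).
FOLLOW(S) = {$}


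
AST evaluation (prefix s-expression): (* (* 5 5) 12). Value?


Evaluate inner: (* 5 5) = 25
Evaluate root: (* 25 12) = 300
Result: 300


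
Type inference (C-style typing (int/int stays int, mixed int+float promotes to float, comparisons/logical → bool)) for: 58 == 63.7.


Operand types: int == float
Rule: comparison yields bool
Result type: bool


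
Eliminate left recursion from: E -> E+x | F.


Left-recursive alternatives: E+x; non-recursive: F
Introduce E': E -> FE', E' -> +xE' | ε


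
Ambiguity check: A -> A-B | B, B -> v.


precedence layered via separate nonterminal B: deterministic
Unambiguous


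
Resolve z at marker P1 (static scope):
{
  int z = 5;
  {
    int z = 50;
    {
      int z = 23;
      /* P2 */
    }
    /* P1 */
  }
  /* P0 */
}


z declared in the same block as P1
z = 50


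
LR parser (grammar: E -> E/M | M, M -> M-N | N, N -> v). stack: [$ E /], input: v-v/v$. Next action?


no handle ('E/' is not any RHS); shift 'v'
Action: shift


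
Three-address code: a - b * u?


Break into single-operator statements:
t1 = b * u
t2 = a - t1


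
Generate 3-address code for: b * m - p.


Break into single-operator statements:
t1 = b * m
t2 = t1 - p


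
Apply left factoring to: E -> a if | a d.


Common prefix: 'a'
Factored: E -> a E', E' -> if | d


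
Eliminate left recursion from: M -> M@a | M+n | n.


Left-recursive alternatives: M@a, M+n; non-recursive: n
Introduce M': M -> nM', M' -> @aM' | +nM' | ε


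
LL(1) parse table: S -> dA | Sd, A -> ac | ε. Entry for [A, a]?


For [A, a]: 'a' ∈ FIRST(ac)
Entry: A -> ac


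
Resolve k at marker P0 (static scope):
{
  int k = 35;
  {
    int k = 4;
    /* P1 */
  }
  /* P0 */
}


k declared in the same block as P0
k = 35


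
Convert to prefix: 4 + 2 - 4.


left-to-right (same/higher precedence on left): tree is (- (+ 4 2) 4)
Prefix: - + 4 2 4


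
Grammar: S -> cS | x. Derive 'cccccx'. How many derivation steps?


Derivation: S => cS => ccS => cccS => ccccS => cccccS => cccccx
Steps: 6


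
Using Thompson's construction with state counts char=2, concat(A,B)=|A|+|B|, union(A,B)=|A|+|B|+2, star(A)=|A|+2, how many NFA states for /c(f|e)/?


Syntax tree has 3 char leaf(s), 1 union(s), 0 star(s)
chars contribute 3×2 = 6; each union adds +2; each star adds +2
Total: 6 + 2 + 0 = 8 states


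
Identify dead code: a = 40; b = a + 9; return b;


a is read by b's definition; b is returned
No dead code


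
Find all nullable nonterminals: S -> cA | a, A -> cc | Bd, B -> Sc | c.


A nonterminal is nullable iff some alternative derives ε (directly, or every symbol in it is nullable)
Nullable: {}


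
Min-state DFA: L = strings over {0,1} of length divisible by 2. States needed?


Track length mod 2: states 0..1, accept at 0
Minimal DFA: 2 states


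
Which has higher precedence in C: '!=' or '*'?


'*' is multiplicative (level 10); '!=' is equality (level 6)
Higher level binds tighter
'*' has higher precedence than '!='


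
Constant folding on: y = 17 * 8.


17 * 8 = 136 at compile time
Optimized: y = 136


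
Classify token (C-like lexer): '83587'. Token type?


Pattern: digits only
Type: INTEGER_LITERAL


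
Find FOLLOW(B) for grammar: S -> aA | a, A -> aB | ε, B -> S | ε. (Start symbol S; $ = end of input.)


$ ∈ FOLLOW(S). For each A -> αBβ: add FIRST(β)\{ε} to FOLLOW(B); if β nullable, add FOLLOW(A).
FOLLOW(B) = {$}


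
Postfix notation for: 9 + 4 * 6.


* has higher precedence, evaluate 4*6 first
Postfix: 9 4 6 * +


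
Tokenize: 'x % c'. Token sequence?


Scan left to right, longest-match per lexeme
Tokens: ID(x), OP(%), ID(c)


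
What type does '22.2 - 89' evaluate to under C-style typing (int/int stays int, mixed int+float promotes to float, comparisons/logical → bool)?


Operand types: float - int
Rule: mixed int/float promotes to float; int/int stays int
Result type: float


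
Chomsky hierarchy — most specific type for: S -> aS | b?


Right-linear: every RHS is a terminal or a terminal followed by one nonterminal
Classification: Type 3 (Regular)


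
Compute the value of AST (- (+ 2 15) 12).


Evaluate inner: (+ 2 15) = 17
Evaluate root: (- 17 12) = 5
Result: 5


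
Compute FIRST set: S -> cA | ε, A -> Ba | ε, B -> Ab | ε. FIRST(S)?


Per alternative of S: FIRST(cA) = {c}; FIRST(ε) = {ε}
FIRST(S) = {c, ε}


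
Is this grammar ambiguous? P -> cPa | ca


balanced c^n…a^n: each string has a unique parse
Unambiguous


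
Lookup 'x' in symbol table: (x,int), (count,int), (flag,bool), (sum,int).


Lookup 'x' → type int


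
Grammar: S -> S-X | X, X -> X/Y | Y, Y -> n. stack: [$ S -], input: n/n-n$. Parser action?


no handle ('S-' is not any RHS); shift 'n'
Action: shift


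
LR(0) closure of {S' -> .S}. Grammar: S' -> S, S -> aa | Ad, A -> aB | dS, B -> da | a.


Start: S' -> .S
For each item with dot before a nonterminal B, add B -> .γ for every B-production
Closure: [S' -> .S, S -> .aa, S -> .Ad, A -> .aB, A -> .dS]


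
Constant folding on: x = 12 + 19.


12 + 19 = 31 at compile time
Optimized: x = 31


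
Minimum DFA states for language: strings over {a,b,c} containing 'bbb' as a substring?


KMP-style automaton: 3 progress states + 1 absorbing accept = 4
Minimal DFA: 4 states


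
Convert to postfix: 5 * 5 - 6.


Left to right (same or higher precedence on left)
Postfix: 5 5 * 6 -


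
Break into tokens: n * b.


Scan left to right, longest-match per lexeme
Tokens: ID(n), OP(*), ID(b)


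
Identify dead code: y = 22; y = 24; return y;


first assignment to y is overwritten before any read
Dead: 'y = 22'


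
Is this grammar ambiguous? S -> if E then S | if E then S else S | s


dangling else: 'if E then if E then s else s' parses two ways
Ambiguous


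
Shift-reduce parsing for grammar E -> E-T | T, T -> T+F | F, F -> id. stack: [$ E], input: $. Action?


start symbol E on stack, input exhausted
Action: accept


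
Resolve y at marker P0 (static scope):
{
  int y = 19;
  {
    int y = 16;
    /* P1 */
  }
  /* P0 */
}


y declared in the same block as P0
y = 19


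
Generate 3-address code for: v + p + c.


Break into single-operator statements:
t1 = v + p
t2 = t1 + c


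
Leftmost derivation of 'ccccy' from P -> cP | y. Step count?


Derivation: P => cP => ccP => cccP => ccccP => ccccy
Steps: 5


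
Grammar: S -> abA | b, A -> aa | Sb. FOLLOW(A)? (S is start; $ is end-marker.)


$ ∈ FOLLOW(S). For each A -> αBβ: add FIRST(β)\{ε} to FOLLOW(B); if β nullable, add FOLLOW(A).
FOLLOW(A) = {$, b}


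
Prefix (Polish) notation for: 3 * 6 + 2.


left-to-right (same/higher precedence on left): tree is (+ (* 3 6) 2)
Prefix: + * 3 6 2


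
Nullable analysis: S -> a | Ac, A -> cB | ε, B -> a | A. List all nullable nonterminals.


A nonterminal is nullable iff some alternative derives ε (directly, or every symbol in it is nullable)
Nullable: {A, B}


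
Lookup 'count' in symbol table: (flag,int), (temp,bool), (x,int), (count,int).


Lookup 'count' → type int


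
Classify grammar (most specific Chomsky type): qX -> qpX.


LHS has context (more than one symbol) and |LHS| ≤ |RHS|
Classification: Type 1 (Context-Sensitive)


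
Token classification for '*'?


Pattern: operator symbol
Type: OPERATOR


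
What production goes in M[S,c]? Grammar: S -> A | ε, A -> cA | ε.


For [S, c]: 'c' ∈ FIRST(A)
Entry: S -> A


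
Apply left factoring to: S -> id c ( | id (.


Common prefix: 'id'
Factored: S -> id S', S' -> c ( | (


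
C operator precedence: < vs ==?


'<' is relational (level 7); '==' is equality (level 6)
Higher level binds tighter
'<' has higher precedence than '=='


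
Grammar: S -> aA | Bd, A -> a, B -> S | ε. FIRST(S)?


Per alternative of S: FIRST(aA) = {a}; FIRST(Bd) = {a, d}
FIRST(S) = {a, d}


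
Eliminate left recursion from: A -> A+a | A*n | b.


Left-recursive alternatives: A+a, A*n; non-recursive: b
Introduce A': A -> bA', A' -> +aA' | *nA' | ε


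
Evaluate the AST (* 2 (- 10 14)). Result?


Evaluate inner: (- 10 14) = -4
Evaluate root: (* 2 -4) = -8
Result: -8


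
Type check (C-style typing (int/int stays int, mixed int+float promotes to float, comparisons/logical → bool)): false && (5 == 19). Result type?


Operand types: bool && bool
Rule: logical operators take bool operands and yield bool
Result type: bool


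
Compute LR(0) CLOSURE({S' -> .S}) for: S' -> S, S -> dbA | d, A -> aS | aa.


Start: S' -> .S
For each item with dot before a nonterminal B, add B -> .γ for every B-production
Closure: [S' -> .S, S -> .dbA, S -> .d]


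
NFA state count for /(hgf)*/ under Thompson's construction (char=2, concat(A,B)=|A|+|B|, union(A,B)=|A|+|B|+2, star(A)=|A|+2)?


Syntax tree has 3 char leaf(s), 0 union(s), 1 star(s)
chars contribute 3×2 = 6; each union adds +2; each star adds +2
Total: 6 + 0 + 2 = 8 states


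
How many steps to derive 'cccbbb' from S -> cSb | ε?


Derivation: S => cSb => ccSbb => cccSbbb => cccbbb
Steps: 4


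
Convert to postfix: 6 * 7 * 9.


Left to right (same or higher precedence on left)
Postfix: 6 7 * 9 *


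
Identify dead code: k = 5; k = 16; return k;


first assignment to k is overwritten before any read
Dead: 'k = 5'


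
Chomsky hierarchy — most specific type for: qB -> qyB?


LHS has context (more than one symbol) and |LHS| ≤ |RHS|
Classification: Type 1 (Context-Sensitive)


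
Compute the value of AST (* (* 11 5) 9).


Evaluate inner: (* 11 5) = 55
Evaluate root: (* 55 9) = 495
Result: 495
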